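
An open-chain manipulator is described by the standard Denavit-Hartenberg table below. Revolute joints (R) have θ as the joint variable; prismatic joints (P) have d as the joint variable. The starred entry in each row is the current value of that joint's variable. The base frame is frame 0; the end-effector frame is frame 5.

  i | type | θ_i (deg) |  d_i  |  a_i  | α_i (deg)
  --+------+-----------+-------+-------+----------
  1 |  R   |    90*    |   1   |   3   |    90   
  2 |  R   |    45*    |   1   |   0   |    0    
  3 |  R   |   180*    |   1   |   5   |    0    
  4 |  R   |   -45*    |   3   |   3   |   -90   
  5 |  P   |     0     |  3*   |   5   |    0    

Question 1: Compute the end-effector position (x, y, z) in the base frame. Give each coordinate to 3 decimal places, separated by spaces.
after link 1: o_1 = (0.0000, 3.0000, 1.0000)
after link 2: o_2 = (1.0000, 3.0000, 1.0000)
after link 3: o_3 = (2.0000, -0.5355, -2.5355)
after link 4: o_4 = (5.0000, -3.5355, -2.5355)
after link 5: o_5 = (5.0000, -8.5355, -5.5355)

5.000 -8.536 -5.536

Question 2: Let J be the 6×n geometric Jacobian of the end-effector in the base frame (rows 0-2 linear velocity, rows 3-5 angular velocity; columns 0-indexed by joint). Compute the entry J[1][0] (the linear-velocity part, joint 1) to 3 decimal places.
5.000

axis z_0 = ẑ; lever o_n−o_0 = (5.0000,-8.5355,-5.5355)
cross product → J_v[:, 0] = (8.5355,5.0000,-0.0000)
J_ω[:, 0] = z_0
entry J[1][0] = 5.0000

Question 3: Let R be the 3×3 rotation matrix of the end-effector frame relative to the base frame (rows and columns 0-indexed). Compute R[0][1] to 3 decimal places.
End-effector y-axis (col 1 of R) = (-1.0000,0.0000,-0.0000)
R[0][1] = -1.0000

-1.000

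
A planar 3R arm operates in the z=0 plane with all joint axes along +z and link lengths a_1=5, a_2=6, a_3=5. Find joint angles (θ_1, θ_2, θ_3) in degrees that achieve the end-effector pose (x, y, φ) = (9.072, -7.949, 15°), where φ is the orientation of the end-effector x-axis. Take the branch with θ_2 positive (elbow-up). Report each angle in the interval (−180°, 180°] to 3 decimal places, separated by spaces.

wrist centre = target − a_3·(cos φ, sin φ) = (4.2424, -9.2431)
cos θ_2 = (103.4325−5²−6²)/(2·5·6) = 0.7072; θ_2 = 44.9917° (elbow-up)
β = atan2(-9.2431,4.2424) = -65.3460°; ψ = atan2(4.2420,9.2433) = 24.6519°
θ_1 = β − ψ = -89.9979°
θ_3 = φ − θ_1 − θ_2 = 60.0061° (wrapped to (-180°,180°])

-89.998 44.992 60.006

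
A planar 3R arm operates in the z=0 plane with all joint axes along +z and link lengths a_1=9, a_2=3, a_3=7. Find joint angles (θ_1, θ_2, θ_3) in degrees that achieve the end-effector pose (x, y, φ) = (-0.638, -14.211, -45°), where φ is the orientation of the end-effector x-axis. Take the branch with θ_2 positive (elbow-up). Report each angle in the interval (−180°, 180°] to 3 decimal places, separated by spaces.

-135.004 60.008 29.996

wrist centre = target − a_3·(cos φ, sin φ) = (-5.5877, -9.2613)
cos θ_2 = (116.9937−9²−3²)/(2·9·3) = 0.4999; θ_2 = 60.0077° (elbow-up)
β = atan2(-9.2613,-5.5877) = -121.1045°; ψ = atan2(2.5983,10.4997) = 13.8994°
θ_1 = β − ψ = -135.0039°
θ_3 = φ − θ_1 − θ_2 = 29.9962° (wrapped to (-180°,180°])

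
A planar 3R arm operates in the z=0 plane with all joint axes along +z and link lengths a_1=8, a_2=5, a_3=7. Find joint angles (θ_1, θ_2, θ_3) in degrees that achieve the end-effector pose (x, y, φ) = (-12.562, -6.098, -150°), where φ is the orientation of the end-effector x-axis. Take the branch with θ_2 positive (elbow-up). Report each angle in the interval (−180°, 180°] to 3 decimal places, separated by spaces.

wrist centre = target − a_3·(cos φ, sin φ) = (-6.4998, -2.5980)
cos θ_2 = (48.9973−8²−5²)/(2·8·5) = -0.5000; θ_2 = 120.0022° (elbow-up)
β = atan2(-2.5980,-6.4998) = -158.2132°; ψ = atan2(4.3300,5.4998) = 38.2134°
θ_1 = β − ψ = -196.4267°
θ_3 = φ − θ_1 − θ_2 = -73.5756° (wrapped to (-180°,180°])

163.573 120.002 -73.576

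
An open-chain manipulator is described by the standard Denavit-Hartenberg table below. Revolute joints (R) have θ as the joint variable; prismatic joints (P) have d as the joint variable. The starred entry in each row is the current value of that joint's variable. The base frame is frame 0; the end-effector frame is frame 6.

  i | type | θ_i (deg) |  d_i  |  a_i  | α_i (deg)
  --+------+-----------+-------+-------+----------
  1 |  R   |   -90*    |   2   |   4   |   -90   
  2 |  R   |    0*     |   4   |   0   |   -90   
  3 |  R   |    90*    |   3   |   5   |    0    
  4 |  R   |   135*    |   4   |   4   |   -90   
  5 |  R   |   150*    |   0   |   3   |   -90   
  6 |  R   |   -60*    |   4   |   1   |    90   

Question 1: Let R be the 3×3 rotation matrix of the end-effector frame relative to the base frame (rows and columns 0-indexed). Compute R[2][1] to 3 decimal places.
-0.866

End-effector y-axis (col 1 of R) = (-0.3536,-0.3536,-0.8660)
R[2][1] = -0.8660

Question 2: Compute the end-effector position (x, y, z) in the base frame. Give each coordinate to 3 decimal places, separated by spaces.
after link 1: o_1 = (0.0000, -4.0000, 2.0000)
after link 2: o_2 = (4.0000, -4.0000, 2.0000)
after link 3: o_3 = (-1.0000, -4.0000, -1.0000)
after link 4: o_4 = (1.8284, -1.1716, -5.0000)
after link 5: o_5 = (-0.0087, -3.0087, -3.5000)
after link 6: o_6 = (-1.1167, -5.3415, -6.7141)

-1.117 -5.341 -6.714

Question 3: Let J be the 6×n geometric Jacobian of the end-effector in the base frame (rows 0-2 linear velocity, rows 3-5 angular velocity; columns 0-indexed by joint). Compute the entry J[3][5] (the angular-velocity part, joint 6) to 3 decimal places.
-0.354

axis z_5 = (-0.3536,-0.3536,-0.8660); lever o_n−o_5 = (-1.1080,-2.3328,-3.2141)
cross product → J_v[:, 5] = (-0.8839,-0.1768,0.4330)
J_ω[:, 5] = z_5
entry J[3][5] = -0.3536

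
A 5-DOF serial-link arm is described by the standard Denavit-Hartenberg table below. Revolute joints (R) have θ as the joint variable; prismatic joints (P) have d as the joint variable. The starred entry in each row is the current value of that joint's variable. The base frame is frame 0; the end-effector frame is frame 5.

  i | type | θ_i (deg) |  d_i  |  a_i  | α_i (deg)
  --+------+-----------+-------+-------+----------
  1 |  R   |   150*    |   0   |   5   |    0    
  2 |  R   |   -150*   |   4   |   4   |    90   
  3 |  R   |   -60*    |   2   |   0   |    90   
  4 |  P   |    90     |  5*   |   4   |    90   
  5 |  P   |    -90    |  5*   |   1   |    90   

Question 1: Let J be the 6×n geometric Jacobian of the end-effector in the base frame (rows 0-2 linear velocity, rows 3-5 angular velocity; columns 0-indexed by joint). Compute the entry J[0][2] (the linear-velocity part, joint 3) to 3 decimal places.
axis z_2 = (0.0000,-1.0000,0.0000); lever o_n−o_2 = (-0.9641,-6.0000,-6.3301)
cross product → J_v[:, 2] = (6.3301,-0.0000,-0.9641)
J_ω[:, 2] = z_2
entry J[0][2] = 6.3301

6.330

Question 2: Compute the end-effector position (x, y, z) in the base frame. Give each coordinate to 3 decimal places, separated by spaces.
-1.294 -3.500 -2.330

after link 1: o_1 = (-4.3301, 2.5000, 0.0000)
after link 2: o_2 = (-0.3301, 2.5000, 4.0000)
after link 3: o_3 = (-0.3301, 0.5000, 4.0000)
after link 4: o_4 = (-4.6603, -3.5000, 1.5000)
after link 5: o_5 = (-1.2942, -3.5000, -2.3301)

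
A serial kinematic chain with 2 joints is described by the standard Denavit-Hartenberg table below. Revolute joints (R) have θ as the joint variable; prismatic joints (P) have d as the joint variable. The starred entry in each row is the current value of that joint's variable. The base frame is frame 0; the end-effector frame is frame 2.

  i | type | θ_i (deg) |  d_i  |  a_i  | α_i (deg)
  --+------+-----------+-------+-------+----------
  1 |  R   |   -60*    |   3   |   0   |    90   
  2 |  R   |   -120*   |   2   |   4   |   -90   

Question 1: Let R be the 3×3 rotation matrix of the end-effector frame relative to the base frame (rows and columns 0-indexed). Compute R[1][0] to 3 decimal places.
0.433

End-effector x-axis (col 0 of R) = (-0.2500,0.4330,-0.8660)
R[1][0] = 0.4330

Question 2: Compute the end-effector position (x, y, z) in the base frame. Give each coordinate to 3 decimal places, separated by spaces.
after link 1: o_1 = (0.0000, 0.0000, 3.0000)
after link 2: o_2 = (-2.7321, 0.7321, -0.4641)

-2.732 0.732 -0.464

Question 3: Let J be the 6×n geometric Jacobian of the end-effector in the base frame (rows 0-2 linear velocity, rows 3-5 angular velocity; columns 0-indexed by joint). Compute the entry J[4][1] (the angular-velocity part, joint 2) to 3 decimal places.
-0.500

axis z_1 = (-0.8660,-0.5000,0.0000); lever o_n−o_1 = (-2.7321,0.7321,-3.4641)
cross product → J_v[:, 1] = (1.7321,-3.0000,-2.0000)
J_ω[:, 1] = z_1
entry J[4][1] = -0.5000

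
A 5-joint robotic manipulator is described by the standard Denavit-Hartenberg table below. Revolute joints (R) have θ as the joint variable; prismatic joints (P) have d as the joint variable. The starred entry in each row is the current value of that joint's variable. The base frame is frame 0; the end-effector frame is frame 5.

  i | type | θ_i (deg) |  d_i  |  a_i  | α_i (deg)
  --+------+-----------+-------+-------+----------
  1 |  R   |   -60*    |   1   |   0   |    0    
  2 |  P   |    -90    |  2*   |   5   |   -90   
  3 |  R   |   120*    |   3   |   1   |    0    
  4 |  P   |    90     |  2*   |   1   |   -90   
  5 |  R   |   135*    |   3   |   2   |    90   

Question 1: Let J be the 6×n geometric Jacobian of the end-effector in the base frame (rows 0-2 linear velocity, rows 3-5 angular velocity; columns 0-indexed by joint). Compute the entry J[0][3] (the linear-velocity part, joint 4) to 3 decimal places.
0.500

prismatic axis z_3 = (0.5000,-0.8660,0.0000)
J_v[:, 3] = z_3; J_ω[:, 3] = (0,0,0)
entry J[0][3] = 0.5000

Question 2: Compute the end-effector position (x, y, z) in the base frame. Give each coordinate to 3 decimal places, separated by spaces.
after link 1: o_1 = (0.0000, 0.0000, 1.0000)
after link 2: o_2 = (-4.3301, -2.5000, 3.0000)
after link 3: o_3 = (-2.3971, -4.8481, 2.1340)
after link 4: o_4 = (-0.6471, -6.1471, 2.6340)
after link 5: o_5 = (-3.7139, -6.2847, 4.5249)

-3.714 -6.285 4.525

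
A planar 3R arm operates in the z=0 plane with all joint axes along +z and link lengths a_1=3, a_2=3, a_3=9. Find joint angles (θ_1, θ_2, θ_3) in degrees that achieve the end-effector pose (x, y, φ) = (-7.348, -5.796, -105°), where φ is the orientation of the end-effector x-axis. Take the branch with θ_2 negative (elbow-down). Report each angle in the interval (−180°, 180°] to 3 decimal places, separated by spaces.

wrist centre = target − a_3·(cos φ, sin φ) = (-5.0186, 2.8973)
cos θ_2 = (33.5812−3²−3²)/(2·3·3) = 0.8656; θ_2 = -30.0464° (elbow-down)
β = atan2(2.8973,-5.0186) = 150.0015°; ψ = atan2(-1.5021,5.5969) = -15.0232°
θ_1 = β − ψ = 165.0247°
θ_3 = φ − θ_1 − θ_2 = 120.0217° (wrapped to (-180°,180°])

165.025 -30.046 120.022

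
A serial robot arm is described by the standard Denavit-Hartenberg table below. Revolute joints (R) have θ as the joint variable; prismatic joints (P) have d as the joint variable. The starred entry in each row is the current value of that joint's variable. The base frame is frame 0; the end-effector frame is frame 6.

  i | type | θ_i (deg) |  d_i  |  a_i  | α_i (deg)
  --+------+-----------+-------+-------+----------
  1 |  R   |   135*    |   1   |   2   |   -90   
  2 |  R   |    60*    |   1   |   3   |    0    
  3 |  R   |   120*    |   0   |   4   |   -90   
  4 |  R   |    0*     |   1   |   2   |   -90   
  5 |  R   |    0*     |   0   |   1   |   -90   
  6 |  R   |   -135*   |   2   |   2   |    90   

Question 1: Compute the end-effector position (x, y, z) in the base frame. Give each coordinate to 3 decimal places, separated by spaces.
1.768 -1.182 -2.598

after link 1: o_1 = (-1.4142, 1.4142, 1.0000)
after link 2: o_2 = (-3.1820, 1.7678, -1.5981)
after link 3: o_3 = (-0.3536, -1.0607, -1.5981)
after link 4: o_4 = (1.0607, -2.4749, -0.5981)
after link 5: o_5 = (1.7678, -3.1820, -0.5981)
after link 6: o_6 = (1.7678, -1.1820, -2.5981)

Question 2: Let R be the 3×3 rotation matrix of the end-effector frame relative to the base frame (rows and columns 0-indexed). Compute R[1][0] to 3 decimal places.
End-effector x-axis (col 0 of R) = (0.0000,1.0000,0.0000)
R[1][0] = 1.0000

1.000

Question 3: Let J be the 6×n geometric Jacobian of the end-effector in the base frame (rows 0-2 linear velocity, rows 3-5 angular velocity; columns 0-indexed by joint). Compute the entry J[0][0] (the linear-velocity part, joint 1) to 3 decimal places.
axis z_0 = ẑ; lever o_n−o_0 = (1.7678,-1.1820,-2.5981)
cross product → J_v[:, 0] = (1.1820,1.7678,-0.0000)
J_ω[:, 0] = z_0
entry J[0][0] = 1.1820

1.182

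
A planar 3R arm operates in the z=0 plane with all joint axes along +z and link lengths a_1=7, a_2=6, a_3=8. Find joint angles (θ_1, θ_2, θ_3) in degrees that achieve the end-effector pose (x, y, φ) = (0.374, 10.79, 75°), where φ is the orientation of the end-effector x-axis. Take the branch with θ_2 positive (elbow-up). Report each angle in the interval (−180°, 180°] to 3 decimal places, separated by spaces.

wrist centre = target − a_3·(cos φ, sin φ) = (-1.6966, 3.0626)
cos θ_2 = (12.2578−7²−6²)/(2·7·6) = -0.8660; θ_2 = 149.9947° (elbow-up)
β = atan2(3.0626,-1.6966) = 118.9847°; ψ = atan2(3.0005,1.8041) = 58.9824°
θ_1 = β − ψ = 60.0023°
θ_3 = φ − θ_1 − θ_2 = -134.9969° (wrapped to (-180°,180°])

60.002 149.995 -134.997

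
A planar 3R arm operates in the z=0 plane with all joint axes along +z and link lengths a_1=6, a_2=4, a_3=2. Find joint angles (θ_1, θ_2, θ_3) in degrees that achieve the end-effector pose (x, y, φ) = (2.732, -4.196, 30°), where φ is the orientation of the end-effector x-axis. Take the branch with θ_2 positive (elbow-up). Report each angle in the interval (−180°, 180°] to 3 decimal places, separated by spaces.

wrist centre = target − a_3·(cos φ, sin φ) = (0.9999, -5.1960)
cos θ_2 = (27.9983−6²−4²)/(2·6·4) = -0.5000; θ_2 = 120.0023° (elbow-up)
β = atan2(-5.1960,0.9999) = -79.1068°; ψ = atan2(3.4640,3.9999) = 40.8937°
θ_1 = β − ψ = -120.0006°
θ_3 = φ − θ_1 − θ_2 = 29.9982° (wrapped to (-180°,180°])

-120.001 120.002 29.998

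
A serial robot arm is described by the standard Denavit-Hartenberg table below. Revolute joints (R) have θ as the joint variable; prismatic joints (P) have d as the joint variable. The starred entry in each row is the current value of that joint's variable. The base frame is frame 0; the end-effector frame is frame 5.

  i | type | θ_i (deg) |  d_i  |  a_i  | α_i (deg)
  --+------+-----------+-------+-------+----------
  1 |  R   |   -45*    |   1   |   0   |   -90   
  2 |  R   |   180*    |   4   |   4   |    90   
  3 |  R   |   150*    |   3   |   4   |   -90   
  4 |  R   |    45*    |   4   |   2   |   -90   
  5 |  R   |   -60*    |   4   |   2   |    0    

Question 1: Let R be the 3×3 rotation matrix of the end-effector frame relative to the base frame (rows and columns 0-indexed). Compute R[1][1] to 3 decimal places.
End-effector y-axis (col 1 of R) = (0.7209,0.3245,0.6124)
R[1][1] = 0.3245

0.324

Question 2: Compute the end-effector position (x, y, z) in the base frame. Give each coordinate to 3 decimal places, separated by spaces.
after link 1: o_1 = (0.0000, 0.0000, 1.0000)
after link 2: o_2 = (-0.0000, 5.6569, 1.0000)
after link 3: o_3 = (3.8637, 4.6216, -2.0000)
after link 4: o_4 = (4.1945, 0.3918, -0.5858)
after link 5: o_5 = (1.6971, -0.7321, 2.9497)

1.697 -0.732 2.950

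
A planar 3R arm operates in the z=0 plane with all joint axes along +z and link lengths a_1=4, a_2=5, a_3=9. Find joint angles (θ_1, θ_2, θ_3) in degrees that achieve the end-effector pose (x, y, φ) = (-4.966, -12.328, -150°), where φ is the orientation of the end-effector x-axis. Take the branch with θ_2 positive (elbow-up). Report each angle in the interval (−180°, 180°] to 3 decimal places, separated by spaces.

wrist centre = target − a_3·(cos φ, sin φ) = (2.8282, -7.8280)
cos θ_2 = (69.2765−4²−5²)/(2·4·5) = 0.7069; θ_2 = 45.0158° (elbow-up)
β = atan2(-7.8280,2.8282) = -70.1354°; ψ = atan2(3.5365,7.5346) = 25.1440°
θ_1 = β − ψ = -95.2794°
θ_3 = φ − θ_1 − θ_2 = -99.7364° (wrapped to (-180°,180°])

-95.279 45.016 -99.736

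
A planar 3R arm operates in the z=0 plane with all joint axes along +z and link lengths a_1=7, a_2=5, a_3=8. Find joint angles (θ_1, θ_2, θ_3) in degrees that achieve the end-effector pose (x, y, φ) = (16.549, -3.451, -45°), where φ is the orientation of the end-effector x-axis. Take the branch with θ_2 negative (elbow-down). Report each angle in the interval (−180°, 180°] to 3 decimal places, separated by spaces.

wrist centre = target − a_3·(cos φ, sin φ) = (10.8921, 2.2059)
cos θ_2 = (123.5046−7²−5²)/(2·7·5) = 0.7072; θ_2 = -44.9917° (elbow-down)
β = atan2(2.2059,10.8921) = 11.4486°; ψ = atan2(-3.5350,10.5360) = -18.5475°
θ_1 = β − ψ = 29.9961°
θ_3 = φ − θ_1 − θ_2 = -30.0043° (wrapped to (-180°,180°])

29.996 -44.992 -30.004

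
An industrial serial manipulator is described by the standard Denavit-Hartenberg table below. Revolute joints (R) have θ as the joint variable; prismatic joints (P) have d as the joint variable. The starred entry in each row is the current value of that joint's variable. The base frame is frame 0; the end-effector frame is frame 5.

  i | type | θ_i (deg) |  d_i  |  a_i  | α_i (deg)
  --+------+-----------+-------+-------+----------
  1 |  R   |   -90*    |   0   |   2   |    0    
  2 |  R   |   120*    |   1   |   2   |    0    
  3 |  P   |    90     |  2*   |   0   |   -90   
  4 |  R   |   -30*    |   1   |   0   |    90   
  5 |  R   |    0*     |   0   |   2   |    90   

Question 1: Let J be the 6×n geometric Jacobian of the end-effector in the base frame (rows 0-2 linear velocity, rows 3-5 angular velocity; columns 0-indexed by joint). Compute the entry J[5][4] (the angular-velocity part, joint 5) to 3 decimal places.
axis z_4 = (0.2500,-0.4330,0.8660); lever o_n−o_4 = (-0.8660,1.5000,1.0000)
cross product → J_v[:, 4] = (-1.7321,-1.0000,0.0000)
J_ω[:, 4] = z_4
entry J[5][4] = 0.8660

0.866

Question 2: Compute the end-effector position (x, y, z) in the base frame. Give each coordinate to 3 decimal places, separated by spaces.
after link 1: o_1 = (0.0000, -2.0000, 0.0000)
after link 2: o_2 = (1.7321, -1.0000, 1.0000)
after link 3: o_3 = (1.7321, -1.0000, 3.0000)
after link 4: o_4 = (0.8660, -1.5000, 3.0000)
after link 5: o_5 = (0.0000, 0.0000, 4.0000)

0.000 0.000 4.000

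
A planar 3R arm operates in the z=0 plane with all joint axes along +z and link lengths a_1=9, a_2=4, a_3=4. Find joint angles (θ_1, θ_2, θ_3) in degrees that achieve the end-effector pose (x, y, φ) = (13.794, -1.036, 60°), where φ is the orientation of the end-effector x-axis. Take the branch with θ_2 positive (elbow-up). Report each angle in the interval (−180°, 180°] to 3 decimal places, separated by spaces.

wrist centre = target − a_3·(cos φ, sin φ) = (11.7940, -4.5001)
cos θ_2 = (159.3494−9²−4²)/(2·9·4) = 0.8660; θ_2 = 30.0071° (elbow-up)
β = atan2(-4.5001,11.7940) = -20.8848°; ψ = atan2(2.0004,12.4639) = 9.1181°
θ_1 = β − ψ = -30.0029°
θ_3 = φ − θ_1 − θ_2 = 59.9958° (wrapped to (-180°,180°])

-30.003 30.007 59.996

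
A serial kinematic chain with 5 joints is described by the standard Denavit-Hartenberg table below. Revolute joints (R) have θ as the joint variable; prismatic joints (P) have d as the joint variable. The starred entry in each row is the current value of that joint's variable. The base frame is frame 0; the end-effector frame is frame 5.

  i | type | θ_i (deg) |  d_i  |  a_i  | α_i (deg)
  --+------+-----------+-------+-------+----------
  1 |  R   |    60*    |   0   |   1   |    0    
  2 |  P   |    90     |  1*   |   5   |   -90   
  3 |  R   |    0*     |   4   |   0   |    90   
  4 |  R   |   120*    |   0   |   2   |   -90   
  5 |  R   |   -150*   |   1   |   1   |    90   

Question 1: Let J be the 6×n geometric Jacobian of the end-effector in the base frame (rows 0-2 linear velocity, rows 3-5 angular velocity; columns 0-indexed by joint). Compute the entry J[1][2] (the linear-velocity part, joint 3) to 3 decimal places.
axis z_2 = (-0.5000,-0.8660,0.0000); lever o_n−o_2 = (-1.0000,-4.5981,0.5000)
cross product → J_v[:, 2] = (-0.4330,0.2500,1.4330)
J_ω[:, 2] = z_2
entry J[1][2] = 0.2500

0.250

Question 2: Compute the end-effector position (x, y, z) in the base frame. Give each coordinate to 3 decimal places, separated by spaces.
after link 1: o_1 = (0.5000, 0.8660, 0.0000)
after link 2: o_2 = (-3.8301, 3.3660, 1.0000)
after link 3: o_3 = (-5.8301, -0.0981, 1.0000)
after link 4: o_4 = (-5.8301, -2.0981, 1.0000)
after link 5: o_5 = (-4.8301, -1.2321, 1.5000)

-4.830 -1.232 1.500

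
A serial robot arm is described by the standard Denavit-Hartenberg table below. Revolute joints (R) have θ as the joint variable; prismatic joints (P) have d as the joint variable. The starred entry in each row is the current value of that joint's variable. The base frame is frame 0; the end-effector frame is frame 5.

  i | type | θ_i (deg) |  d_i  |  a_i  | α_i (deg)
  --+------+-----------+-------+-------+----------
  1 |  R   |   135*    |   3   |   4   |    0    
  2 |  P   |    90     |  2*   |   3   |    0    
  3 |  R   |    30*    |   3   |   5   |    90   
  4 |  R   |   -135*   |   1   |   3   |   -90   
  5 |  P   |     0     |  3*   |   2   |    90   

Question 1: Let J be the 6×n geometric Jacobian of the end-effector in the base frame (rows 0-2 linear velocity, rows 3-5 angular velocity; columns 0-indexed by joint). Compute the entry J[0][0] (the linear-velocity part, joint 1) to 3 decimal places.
2.498

axis z_0 = ẑ; lever o_n−o_0 = (-6.8437,-2.4977,2.3431)
cross product → J_v[:, 0] = (2.4977,-6.8437,0.0000)
J_ω[:, 0] = z_0
entry J[0][0] = 2.4977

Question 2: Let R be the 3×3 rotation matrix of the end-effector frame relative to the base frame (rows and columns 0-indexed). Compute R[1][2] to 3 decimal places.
End-effector z-axis (col 2 of R) = (-0.9659,0.2588,0.0000)
R[1][2] = 0.2588

0.259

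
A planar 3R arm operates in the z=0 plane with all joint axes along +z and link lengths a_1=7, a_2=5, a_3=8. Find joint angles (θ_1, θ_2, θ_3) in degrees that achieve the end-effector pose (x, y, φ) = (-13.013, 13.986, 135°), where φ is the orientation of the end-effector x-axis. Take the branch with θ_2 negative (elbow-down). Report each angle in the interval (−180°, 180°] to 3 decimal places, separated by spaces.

wrist centre = target − a_3·(cos φ, sin φ) = (-7.3561, 8.3291)
cos θ_2 = (123.4875−7²−5²)/(2·7·5) = 0.7070; θ_2 = -45.0115° (elbow-down)
β = atan2(8.3291,-7.3561) = 131.4503°; ψ = atan2(-3.5362,10.5348) = -18.5554°
θ_1 = β − ψ = 150.0058°
θ_3 = φ − θ_1 − θ_2 = 30.0057° (wrapped to (-180°,180°])

150.006 -45.011 30.006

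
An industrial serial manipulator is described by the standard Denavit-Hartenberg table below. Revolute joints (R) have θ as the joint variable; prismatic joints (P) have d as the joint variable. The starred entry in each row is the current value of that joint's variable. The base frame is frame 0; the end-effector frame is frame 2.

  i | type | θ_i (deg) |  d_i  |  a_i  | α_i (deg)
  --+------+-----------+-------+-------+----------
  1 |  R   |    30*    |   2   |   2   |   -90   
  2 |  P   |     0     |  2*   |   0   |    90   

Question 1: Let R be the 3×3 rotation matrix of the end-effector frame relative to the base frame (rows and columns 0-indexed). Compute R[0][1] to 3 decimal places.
End-effector y-axis (col 1 of R) = (-0.5000,0.8660,0.0000)
R[0][1] = -0.5000

-0.500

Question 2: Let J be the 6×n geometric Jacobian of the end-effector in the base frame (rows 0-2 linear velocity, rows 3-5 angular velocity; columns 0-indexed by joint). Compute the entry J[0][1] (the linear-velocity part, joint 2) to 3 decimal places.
-0.500

prismatic axis z_1 = (-0.5000,0.8660,0.0000)
J_v[:, 1] = z_1; J_ω[:, 1] = (0,0,0)
entry J[0][1] = -0.5000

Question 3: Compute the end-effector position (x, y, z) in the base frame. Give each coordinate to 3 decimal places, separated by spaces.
0.732 2.732 2.000

after link 1: o_1 = (1.7321, 1.0000, 2.0000)
after link 2: o_2 = (0.7321, 2.7321, 2.0000)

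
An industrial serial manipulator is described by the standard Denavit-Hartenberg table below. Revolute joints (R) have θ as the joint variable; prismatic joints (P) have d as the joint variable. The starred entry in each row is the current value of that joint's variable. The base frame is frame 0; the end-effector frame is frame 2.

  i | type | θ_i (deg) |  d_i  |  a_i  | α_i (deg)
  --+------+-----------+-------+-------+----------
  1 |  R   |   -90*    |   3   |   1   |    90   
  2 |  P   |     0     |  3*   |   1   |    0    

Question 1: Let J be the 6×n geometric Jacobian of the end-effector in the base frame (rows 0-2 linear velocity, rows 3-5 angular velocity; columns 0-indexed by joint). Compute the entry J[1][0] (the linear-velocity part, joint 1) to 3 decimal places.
-3.000

axis z_0 = ẑ; lever o_n−o_0 = (-3.0000,-2.0000,3.0000)
cross product → J_v[:, 0] = (2.0000,-3.0000,0.0000)
J_ω[:, 0] = z_0
entry J[1][0] = -3.0000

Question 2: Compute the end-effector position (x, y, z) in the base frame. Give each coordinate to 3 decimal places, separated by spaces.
-3.000 -2.000 3.000

after link 1: o_1 = (0.0000, -1.0000, 3.0000)
after link 2: o_2 = (-3.0000, -2.0000, 3.0000)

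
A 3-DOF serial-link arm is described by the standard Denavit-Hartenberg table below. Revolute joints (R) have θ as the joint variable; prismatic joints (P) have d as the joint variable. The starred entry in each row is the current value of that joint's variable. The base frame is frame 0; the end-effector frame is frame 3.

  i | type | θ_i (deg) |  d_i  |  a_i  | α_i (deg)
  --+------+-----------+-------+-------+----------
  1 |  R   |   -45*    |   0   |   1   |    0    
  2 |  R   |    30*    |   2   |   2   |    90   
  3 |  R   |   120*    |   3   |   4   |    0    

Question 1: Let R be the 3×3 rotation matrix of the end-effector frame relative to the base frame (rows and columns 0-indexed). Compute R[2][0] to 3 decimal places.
End-effector x-axis (col 0 of R) = (-0.4830,0.1294,0.8660)
R[2][0] = 0.8660

0.866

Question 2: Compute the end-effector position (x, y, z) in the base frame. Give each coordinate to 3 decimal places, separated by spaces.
after link 1: o_1 = (0.7071, -0.7071, 0.0000)
after link 2: o_2 = (2.6390, -1.2247, 2.0000)
after link 3: o_3 = (-0.0694, -3.6049, 5.4641)

-0.069 -3.605 5.464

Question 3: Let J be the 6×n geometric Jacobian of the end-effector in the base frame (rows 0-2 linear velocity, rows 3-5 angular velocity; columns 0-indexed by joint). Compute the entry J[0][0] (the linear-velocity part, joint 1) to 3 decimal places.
3.605

axis z_0 = ẑ; lever o_n−o_0 = (-0.0694,-3.6049,5.4641)
cross product → J_v[:, 0] = (3.6049,-0.0694,0.0000)
J_ω[:, 0] = z_0
entry J[0][0] = 3.6049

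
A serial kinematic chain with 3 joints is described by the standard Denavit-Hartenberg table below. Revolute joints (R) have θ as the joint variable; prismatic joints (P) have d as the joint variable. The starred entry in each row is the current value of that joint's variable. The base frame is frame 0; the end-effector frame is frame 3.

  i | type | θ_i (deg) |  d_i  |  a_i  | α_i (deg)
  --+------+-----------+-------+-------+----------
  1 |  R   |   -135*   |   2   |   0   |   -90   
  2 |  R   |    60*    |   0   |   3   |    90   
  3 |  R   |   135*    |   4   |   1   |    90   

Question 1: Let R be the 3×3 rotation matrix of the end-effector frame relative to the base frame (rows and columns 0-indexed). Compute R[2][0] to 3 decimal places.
0.612

End-effector x-axis (col 0 of R) = (0.7500,-0.2500,0.6124)
R[2][0] = 0.6124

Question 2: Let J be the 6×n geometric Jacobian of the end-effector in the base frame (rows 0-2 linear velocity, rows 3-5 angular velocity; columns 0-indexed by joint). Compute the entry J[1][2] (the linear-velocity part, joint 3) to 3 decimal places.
axis z_2 = (-0.6124,-0.6124,0.5000); lever o_n−o_2 = (-1.6995,-2.6995,2.6124)
cross product → J_v[:, 2] = (-0.2500,0.7500,0.6124)
J_ω[:, 2] = z_2
entry J[1][2] = 0.7500

0.750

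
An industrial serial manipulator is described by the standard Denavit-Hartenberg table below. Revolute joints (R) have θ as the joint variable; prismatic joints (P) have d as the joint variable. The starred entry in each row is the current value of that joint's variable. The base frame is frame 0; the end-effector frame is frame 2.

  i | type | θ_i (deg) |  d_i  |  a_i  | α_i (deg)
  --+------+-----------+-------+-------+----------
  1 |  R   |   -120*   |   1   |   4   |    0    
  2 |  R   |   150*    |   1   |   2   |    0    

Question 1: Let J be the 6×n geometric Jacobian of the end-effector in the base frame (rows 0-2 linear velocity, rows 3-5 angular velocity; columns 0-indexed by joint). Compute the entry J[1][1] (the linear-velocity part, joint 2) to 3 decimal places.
1.732

axis z_1 = (0.0000,0.0000,1.0000); lever o_n−o_1 = (1.7321,1.0000,1.0000)
cross product → J_v[:, 1] = (-1.0000,1.7321,0.0000)
J_ω[:, 1] = z_1
entry J[1][1] = 1.7321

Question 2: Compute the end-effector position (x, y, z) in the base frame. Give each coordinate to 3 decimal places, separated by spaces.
after link 1: o_1 = (-2.0000, -3.4641, 1.0000)
after link 2: o_2 = (-0.2679, -2.4641, 2.0000)

-0.268 -2.464 2.000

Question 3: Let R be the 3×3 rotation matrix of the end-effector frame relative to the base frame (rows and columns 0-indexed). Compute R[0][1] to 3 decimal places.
-0.500

End-effector y-axis (col 1 of R) = (-0.5000,0.8660,0.0000)
R[0][1] = -0.5000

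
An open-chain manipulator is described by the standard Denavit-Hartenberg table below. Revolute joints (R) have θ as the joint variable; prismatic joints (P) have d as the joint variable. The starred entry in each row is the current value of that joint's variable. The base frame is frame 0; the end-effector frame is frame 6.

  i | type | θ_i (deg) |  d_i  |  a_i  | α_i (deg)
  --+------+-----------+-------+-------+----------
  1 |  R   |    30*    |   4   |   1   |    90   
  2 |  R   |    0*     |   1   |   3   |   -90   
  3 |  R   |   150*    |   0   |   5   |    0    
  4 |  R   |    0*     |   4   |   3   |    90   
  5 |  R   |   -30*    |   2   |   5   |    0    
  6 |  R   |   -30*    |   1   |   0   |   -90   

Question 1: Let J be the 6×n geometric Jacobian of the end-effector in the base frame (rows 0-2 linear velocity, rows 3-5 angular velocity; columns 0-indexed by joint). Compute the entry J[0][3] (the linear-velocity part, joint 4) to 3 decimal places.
axis z_3 = (0.0000,0.0000,1.0000); lever o_n−o_3 = (-7.3301,3.0000,1.5000)
cross product → J_v[:, 3] = (-3.0000,-7.3301,0.0000)
J_ω[:, 3] = z_3
entry J[0][3] = -3.0000

-3.000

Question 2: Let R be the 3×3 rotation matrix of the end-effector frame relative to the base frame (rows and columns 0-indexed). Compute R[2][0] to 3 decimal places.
End-effector x-axis (col 0 of R) = (-0.5000,0.0000,-0.8660)
R[2][0] = -0.8660

-0.866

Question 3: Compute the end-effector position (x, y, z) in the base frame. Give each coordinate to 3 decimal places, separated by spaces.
after link 1: o_1 = (0.8660, 0.5000, 4.0000)
after link 2: o_2 = (3.9641, 1.1340, 4.0000)
after link 3: o_3 = (-1.0359, 1.1340, 4.0000)
after link 4: o_4 = (-4.0359, 1.1340, 8.0000)
after link 5: o_5 = (-8.3660, 3.1340, 5.5000)
after link 6: o_6 = (-8.3660, 4.1340, 5.5000)

-8.366 4.134 5.500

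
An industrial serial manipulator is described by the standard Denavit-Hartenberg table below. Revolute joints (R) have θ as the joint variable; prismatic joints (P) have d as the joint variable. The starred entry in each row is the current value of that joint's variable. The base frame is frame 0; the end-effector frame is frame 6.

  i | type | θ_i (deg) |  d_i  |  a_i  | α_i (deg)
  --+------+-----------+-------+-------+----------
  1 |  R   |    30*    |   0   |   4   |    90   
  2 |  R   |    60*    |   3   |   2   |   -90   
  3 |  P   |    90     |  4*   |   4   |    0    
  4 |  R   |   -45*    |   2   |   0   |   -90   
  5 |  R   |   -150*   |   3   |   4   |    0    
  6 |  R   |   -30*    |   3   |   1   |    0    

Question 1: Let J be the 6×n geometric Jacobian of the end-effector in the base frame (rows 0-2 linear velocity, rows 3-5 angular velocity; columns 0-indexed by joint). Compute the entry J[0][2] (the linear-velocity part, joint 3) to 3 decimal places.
prismatic axis z_2 = (-0.7500,-0.4330,0.5000)
J_v[:, 2] = z_2; J_ω[:, 2] = (0,0,0)
entry J[0][2] = -0.7500

-0.750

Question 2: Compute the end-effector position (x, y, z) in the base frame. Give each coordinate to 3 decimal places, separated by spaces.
-5.917 -1.007 -0.676

after link 1: o_1 = (3.4641, 2.0000, 0.0000)
after link 2: o_2 = (5.8301, -0.0981, 1.7321)
after link 3: o_3 = (0.8301, 1.6340, 3.7321)
after link 4: o_4 = (-0.6699, 0.7679, 4.7321)
after link 5: o_5 = (-3.9850, -1.5250, 1.7736)
after link 6: o_6 = (-5.9169, -1.0073, -0.6759)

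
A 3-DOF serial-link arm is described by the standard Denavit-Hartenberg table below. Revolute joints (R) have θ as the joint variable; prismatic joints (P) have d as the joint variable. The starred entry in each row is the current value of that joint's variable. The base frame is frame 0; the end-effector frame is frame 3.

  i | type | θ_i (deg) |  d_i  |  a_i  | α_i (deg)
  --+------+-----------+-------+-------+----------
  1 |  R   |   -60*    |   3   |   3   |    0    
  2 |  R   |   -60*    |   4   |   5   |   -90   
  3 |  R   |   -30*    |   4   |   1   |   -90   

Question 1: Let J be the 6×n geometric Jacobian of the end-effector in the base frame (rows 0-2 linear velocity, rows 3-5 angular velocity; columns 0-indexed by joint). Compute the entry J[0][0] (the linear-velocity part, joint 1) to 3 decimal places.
axis z_0 = ẑ; lever o_n−o_0 = (2.0311,-9.6782,7.5000)
cross product → J_v[:, 0] = (9.6782,2.0311,-0.0000)
J_ω[:, 0] = z_0
entry J[0][0] = 9.6782

9.678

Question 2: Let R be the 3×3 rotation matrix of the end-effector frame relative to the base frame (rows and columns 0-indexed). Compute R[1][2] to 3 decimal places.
-0.433

End-effector z-axis (col 2 of R) = (-0.2500,-0.4330,-0.8660)
R[1][2] = -0.4330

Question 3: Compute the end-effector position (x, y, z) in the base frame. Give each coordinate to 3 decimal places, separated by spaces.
after link 1: o_1 = (1.5000, -2.5981, 3.0000)
after link 2: o_2 = (-1.0000, -6.9282, 7.0000)
after link 3: o_3 = (2.0311, -9.6782, 7.5000)

2.031 -9.678 7.500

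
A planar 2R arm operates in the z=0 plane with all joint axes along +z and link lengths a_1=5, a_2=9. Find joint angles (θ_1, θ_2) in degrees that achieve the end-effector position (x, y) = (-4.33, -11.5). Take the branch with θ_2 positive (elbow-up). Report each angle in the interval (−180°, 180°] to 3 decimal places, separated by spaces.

cos θ_2 = (150.9989−5²−9²)/(2·5·9) = 0.5000; θ_2 = 60.0008° (elbow-up)
β = atan2(-11.5000,-4.3300) = -110.6324°; ψ = atan2(7.7943,9.4999) = 39.3676°
θ_1 = β − ψ = -150.0000°

-150.000 60.001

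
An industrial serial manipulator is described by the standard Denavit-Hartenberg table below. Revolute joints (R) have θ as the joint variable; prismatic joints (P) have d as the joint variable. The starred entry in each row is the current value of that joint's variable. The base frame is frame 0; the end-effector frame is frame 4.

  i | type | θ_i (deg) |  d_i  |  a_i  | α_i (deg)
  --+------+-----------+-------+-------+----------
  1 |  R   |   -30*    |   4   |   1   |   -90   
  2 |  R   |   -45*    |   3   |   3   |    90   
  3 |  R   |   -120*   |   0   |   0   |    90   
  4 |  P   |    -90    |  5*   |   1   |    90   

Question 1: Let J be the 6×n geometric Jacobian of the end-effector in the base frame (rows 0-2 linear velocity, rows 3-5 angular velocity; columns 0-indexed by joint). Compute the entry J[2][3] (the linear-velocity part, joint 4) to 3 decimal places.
prismatic axis z_3 = (-0.2803,0.7392,-0.6124)
J_v[:, 3] = z_3; J_ω[:, 3] = (0,0,0)
entry J[2][3] = -0.6124

-0.612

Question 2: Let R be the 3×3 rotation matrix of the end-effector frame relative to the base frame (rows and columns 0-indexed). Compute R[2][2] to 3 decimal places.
End-effector z-axis (col 2 of R) = (0.7392,0.5732,0.3536)
R[2][2] = 0.3536

0.354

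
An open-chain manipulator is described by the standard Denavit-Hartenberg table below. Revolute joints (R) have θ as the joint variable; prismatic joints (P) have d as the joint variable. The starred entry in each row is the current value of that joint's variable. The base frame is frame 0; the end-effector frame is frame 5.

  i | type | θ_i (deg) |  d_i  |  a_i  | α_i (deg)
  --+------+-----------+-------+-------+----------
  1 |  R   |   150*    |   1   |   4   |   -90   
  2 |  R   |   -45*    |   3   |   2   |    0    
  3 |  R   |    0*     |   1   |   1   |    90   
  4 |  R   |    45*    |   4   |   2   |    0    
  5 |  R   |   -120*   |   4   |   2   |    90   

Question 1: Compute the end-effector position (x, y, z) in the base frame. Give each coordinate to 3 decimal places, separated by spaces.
after link 1: o_1 = (-3.4641, 2.0000, 1.0000)
after link 2: o_2 = (-6.1888, 0.1090, 2.4142)
after link 3: o_3 = (-7.3012, -0.4034, 3.1213)
after link 4: o_4 = (-6.4249, -2.5424, 6.9497)
after link 5: o_5 = (-3.3264, -2.1006, 10.1442)

-3.326 -2.101 10.144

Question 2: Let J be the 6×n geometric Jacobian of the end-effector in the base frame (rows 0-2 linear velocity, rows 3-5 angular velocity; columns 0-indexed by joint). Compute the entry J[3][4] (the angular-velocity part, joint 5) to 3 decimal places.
axis z_4 = (0.6124,-0.3536,0.7071); lever o_n−o_4 = (3.0984,0.4418,3.1945)
cross product → J_v[:, 4] = (-1.4418,0.2347,1.3660)
J_ω[:, 4] = z_4
entry J[3][4] = 0.6124

0.612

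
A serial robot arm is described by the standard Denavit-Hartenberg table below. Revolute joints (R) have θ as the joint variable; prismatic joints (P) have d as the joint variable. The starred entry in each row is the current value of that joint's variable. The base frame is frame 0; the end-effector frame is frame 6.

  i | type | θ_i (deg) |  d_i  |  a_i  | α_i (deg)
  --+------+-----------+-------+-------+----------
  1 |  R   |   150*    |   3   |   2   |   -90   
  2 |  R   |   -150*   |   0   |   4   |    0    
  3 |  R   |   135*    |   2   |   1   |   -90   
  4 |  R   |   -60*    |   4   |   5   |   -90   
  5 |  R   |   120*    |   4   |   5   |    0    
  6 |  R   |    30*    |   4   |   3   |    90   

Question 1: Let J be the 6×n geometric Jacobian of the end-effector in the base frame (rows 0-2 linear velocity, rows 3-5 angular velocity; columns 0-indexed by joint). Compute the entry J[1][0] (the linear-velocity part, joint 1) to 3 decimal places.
axis z_0 = ẑ; lever o_n−o_0 = (-3.8704,4.6421,8.8070)
cross product → J_v[:, 0] = (-4.6421,-3.8704,0.0000)
J_ω[:, 0] = z_0
entry J[1][0] = -3.8704

-3.870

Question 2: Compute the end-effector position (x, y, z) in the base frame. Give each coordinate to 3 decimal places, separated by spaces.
-3.870 4.642 8.807

after link 1: o_1 = (-1.7321, 1.0000, 3.0000)
after link 2: o_2 = (1.2679, -0.7321, 5.0000)
after link 3: o_3 = (-0.5686, -1.9811, 5.2588)
after link 4: o_4 = (-5.7215, -4.0061, 2.0422)
after link 5: o_5 = (-4.5205, 0.1099, 6.7978)
after link 6: o_6 = (-3.8704, 4.6421, 8.8070)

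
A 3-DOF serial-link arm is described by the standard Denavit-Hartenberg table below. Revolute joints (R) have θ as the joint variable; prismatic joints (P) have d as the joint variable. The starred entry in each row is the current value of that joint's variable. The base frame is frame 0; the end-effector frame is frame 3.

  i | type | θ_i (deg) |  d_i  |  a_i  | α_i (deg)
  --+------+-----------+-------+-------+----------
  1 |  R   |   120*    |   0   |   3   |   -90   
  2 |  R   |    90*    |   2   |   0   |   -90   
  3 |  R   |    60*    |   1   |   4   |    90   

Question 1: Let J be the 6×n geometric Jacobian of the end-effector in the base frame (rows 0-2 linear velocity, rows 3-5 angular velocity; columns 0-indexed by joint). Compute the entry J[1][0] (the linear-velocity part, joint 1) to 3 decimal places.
axis z_0 = ẑ; lever o_n−o_0 = (0.2679,2.4641,-2.0000)
cross product → J_v[:, 0] = (-2.4641,0.2679,0.0000)
J_ω[:, 0] = z_0
entry J[1][0] = 0.2679

0.268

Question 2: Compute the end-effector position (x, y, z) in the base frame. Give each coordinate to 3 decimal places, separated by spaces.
0.268 2.464 -2.000

after link 1: o_1 = (-1.5000, 2.5981, 0.0000)
after link 2: o_2 = (-3.2321, 1.5981, 0.0000)
after link 3: o_3 = (0.2679, 2.4641, -2.0000)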